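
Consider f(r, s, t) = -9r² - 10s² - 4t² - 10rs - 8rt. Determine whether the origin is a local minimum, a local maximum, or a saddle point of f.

local maximum

The Hessian at the origin is H = [[-18, -10, -8], [-10, -20, 0], [-8, 0, -8]].
Congruent diagonalization of H (simultaneous row and column reduction) yields pivots -18, -130/9, -40/13.
That gives 3 negative pivots.
H is negative definite, so the origin is a strict local maximum.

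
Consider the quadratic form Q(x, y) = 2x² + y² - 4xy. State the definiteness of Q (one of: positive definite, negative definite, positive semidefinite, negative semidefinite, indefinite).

The symmetric matrix of Q is [[2, -2], [-2, 1]].
For the 2×2 matrix [[2, -2], [-2, 1]]: det = 2·1 − (-2)² = -2, trace = 3.
det < 0 so the eigenvalues have opposite signs; the form is indefinite.

indefinite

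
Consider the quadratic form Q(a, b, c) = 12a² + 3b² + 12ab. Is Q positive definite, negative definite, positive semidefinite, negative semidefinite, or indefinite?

positive semidefinite

The symmetric matrix is A = [[12, 6, 0], [6, 3, 0], [0, 0, 0]].
Congruent diagonalization of A (simultaneous row and column reduction) yields pivots 12, 0, 0.
That gives 1 positive, 2 zero pivots.
Hence Q is positive semidefinite.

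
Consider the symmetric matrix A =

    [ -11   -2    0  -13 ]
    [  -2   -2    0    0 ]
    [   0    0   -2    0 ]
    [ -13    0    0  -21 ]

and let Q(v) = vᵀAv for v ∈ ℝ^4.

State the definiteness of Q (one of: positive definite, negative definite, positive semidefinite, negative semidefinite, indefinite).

negative definite

An LDLᵀ factorisation of A has diagonal entries -11, -18/11, -2, -20/9.
That gives 4 negative pivots.
Hence Q is negative definite.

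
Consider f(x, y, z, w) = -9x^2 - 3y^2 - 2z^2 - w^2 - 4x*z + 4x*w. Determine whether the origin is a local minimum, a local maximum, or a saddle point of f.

The Hessian at the origin is H = [[-18, 0, -4, 4], [0, -6, 0, 0], [-4, 0, -4, 0], [4, 0, 0, -2]].
Symmetric row and column elimination reduces H to a congruent diagonal form with pivots -18, -6, -28/9, -6/7.
That gives 4 negative pivots.
H is negative definite, so the origin is a strict local maximum.

local maximum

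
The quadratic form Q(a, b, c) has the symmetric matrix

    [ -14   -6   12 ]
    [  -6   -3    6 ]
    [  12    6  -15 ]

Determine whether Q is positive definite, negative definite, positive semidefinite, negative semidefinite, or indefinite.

Applying the same elementary operations to the rows and columns of A produces a congruent diagonal matrix with entries -14, -3/7, -3.
That gives 3 negative pivots.
Hence Q is negative definite.

negative definite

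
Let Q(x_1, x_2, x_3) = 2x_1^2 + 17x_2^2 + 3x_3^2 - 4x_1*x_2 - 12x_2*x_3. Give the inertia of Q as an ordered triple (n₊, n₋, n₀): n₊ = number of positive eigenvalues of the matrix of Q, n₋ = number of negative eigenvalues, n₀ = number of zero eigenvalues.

The symmetric matrix is A = [[2, -2, 0], [-2, 17, -6], [0, -6, 3]].
An LDLᵀ factorisation of A has diagonal entries 2, 15, 3/5.
Counting signs: 3 positive.

(3, 0, 0)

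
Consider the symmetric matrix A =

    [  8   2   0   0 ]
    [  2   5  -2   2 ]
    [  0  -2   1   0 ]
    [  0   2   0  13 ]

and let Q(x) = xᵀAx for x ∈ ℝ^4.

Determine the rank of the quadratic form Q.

4

Congruent diagonalization of A (simultaneous row and column reduction) yields pivots 8, 9/2, 1/9, 5.
So there are 4 positive pivots.
The rank is the number of nonzero pivots: 4.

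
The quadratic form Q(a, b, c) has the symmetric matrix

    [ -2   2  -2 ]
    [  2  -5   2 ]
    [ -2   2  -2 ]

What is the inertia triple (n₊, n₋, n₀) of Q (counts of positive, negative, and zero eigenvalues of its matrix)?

(0, 2, 1)

Row-reducing A symmetrically gives the diagonal entries -2, -3, 0.
Counting signs: 2 negative, 1 zero.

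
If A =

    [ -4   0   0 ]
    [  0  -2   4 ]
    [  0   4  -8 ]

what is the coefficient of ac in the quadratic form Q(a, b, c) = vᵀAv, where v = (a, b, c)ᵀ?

0

The coefficient of ac is A[1,3] + A[3,1] = 2·0 = 0.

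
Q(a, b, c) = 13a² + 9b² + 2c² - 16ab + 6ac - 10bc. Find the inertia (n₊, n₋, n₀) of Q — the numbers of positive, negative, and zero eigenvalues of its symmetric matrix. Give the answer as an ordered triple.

The symmetric matrix is A = [[13, -8, 3], [-8, 9, -5], [3, -5, 2]].
Congruent diagonalization of A (simultaneous row and column reduction) yields pivots 13, 53/13, -60/53.
Counting signs: 2 positive, 1 negative.

(2, 1, 0)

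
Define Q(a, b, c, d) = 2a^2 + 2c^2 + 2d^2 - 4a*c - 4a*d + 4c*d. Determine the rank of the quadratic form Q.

1

The symmetric matrix is A = [[2, 0, -2, -2], [0, 0, 0, 0], [-2, 0, 2, 2], [-2, 0, 2, 2]].
Congruent diagonalization of A (simultaneous row and column reduction) yields pivots 2, 0, 0, 0.
So there are 1 positive, 3 zero pivots.
The rank is the number of nonzero pivots: 1.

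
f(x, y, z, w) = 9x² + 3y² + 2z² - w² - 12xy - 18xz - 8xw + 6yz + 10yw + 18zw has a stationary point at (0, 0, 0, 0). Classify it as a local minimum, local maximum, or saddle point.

The Hessian at the origin is H = [[18, -12, -18, -8], [-12, 6, 6, 10], [-18, 6, 4, 18], [-8, 10, 18, -2]].
Congruent diagonalization of H (simultaneous row and column reduction) yields pivots 18, -2, 4, 4/3.
Counting signs: 3 positive, 1 negative.
H is indefinite, so the origin is a saddle point.

saddle point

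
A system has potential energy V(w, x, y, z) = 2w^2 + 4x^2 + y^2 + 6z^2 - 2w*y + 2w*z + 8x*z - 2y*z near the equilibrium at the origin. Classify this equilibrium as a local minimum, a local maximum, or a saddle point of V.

local minimum

The Hessian at the origin is H = [[4, 0, -2, 2], [0, 8, 0, 8], [-2, 0, 2, -2], [2, 8, -2, 12]].
Row-reducing H symmetrically gives the diagonal entries 4, 8, 1, 2.
Counting signs: 4 positive.
H is positive definite, so the origin is a strict local minimum.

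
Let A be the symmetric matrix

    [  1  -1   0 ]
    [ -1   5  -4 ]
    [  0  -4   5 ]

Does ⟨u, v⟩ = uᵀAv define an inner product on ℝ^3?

yes

Leading principal minors: Δ_1 = 1, Δ_2 = 4, Δ_3 = 4.
All leading principal minors are positive, so by Sylvester's criterion Q is positive definite.
⟨·,·⟩ is an inner product exactly when A is positive definite.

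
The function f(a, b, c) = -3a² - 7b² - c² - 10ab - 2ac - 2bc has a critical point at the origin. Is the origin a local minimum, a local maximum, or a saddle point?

The Hessian at the origin is H = [[-6, -10, -2], [-10, -14, -2], [-2, -2, -2]].
Symmetric row and column elimination reduces H to a congruent diagonal form with pivots -6, 8/3, -2.
So there are 1 positive, 2 negative pivots.
H is indefinite, so the origin is a saddle point.

saddle point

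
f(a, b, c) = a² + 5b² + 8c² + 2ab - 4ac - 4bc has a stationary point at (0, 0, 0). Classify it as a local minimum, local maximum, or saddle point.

local minimum

The Hessian at the origin is H = [[2, 2, -4], [2, 10, -4], [-4, -4, 16]].
Row-reducing H symmetrically gives the diagonal entries 2, 8, 8.
That gives 3 positive pivots.
H is positive definite, so the origin is a strict local minimum.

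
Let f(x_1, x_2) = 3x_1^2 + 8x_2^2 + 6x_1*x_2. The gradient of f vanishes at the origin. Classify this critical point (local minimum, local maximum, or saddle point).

local minimum

The Hessian at the origin is H = [[6, 6], [6, 16]].
det H = 6·16 − (6)² = 60 > 0 and H[1,1] = 6 > 0, so H is positive definite.
Therefore the origin is a local minimum.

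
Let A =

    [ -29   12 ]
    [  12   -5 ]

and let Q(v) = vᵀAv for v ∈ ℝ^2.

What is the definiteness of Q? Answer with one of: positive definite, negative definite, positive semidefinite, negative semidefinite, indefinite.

negative definite

Symmetric row and column elimination reduces A to a congruent diagonal form with pivots -29, -1/29.
Counting signs: 2 negative.
Hence Q is negative definite.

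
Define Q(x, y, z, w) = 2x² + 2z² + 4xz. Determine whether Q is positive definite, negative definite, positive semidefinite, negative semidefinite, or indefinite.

The symmetric matrix is A = [[2, 0, 2, 0], [0, 0, 0, 0], [2, 0, 2, 0], [0, 0, 0, 0]].
Symmetric row and column elimination reduces A to a congruent diagonal form with pivots 2, 0, 0, 0.
That gives 1 positive, 3 zero pivots.
Hence Q is positive semidefinite.

positive semidefinite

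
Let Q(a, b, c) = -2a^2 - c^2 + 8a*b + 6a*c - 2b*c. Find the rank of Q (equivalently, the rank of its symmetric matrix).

The associated matrix is A = [[-2, 4, 3], [4, 0, -1], [3, -1, -1]].
Symmetric row and column elimination reduces A to a congruent diagonal form with pivots -2, 8, 3/8.
So there are 2 positive, 1 negative pivots.
The rank is the number of nonzero pivots: 3.

3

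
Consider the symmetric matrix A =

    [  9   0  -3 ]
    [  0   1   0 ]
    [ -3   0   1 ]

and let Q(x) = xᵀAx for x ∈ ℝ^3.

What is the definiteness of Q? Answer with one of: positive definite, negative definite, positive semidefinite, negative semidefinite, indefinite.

positive semidefinite

Symmetric row and column elimination reduces A to a congruent diagonal form with pivots 9, 1, 0.
Counting signs: 2 positive, 1 zero.
Hence Q is positive semidefinite.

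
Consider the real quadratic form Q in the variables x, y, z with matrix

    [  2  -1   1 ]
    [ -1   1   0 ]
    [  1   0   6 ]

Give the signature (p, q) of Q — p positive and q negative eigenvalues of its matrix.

(3, 0)

Applying the same elementary operations to the rows and columns of A produces a congruent diagonal matrix with entries 2, 1/2, 5.
So there are 3 positive pivots.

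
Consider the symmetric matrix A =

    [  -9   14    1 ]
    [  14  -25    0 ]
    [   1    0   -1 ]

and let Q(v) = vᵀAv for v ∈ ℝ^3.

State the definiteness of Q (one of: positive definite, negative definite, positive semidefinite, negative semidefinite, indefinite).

negative definite

Leading principal minors: Δ_1 = -9, Δ_2 = 29, Δ_3 = -4.
The signs alternate starting with Δ_1 < 0, so by Sylvester's criterion Q is negative definite.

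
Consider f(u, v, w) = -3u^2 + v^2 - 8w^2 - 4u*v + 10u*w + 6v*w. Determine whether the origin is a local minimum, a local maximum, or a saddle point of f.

The Hessian at the origin is H = [[-6, -4, 10], [-4, 2, 6], [10, 6, -16]].
Symmetric row and column elimination reduces H to a congruent diagonal form with pivots -6, 14/3, 4/7.
So there are 2 positive, 1 negative pivots.
H is indefinite, so the origin is a saddle point.

saddle point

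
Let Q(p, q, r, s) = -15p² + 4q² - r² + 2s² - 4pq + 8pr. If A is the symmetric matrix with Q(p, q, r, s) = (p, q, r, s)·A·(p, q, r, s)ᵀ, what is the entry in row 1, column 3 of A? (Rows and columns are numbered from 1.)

The coefficient of p·r in Q is 8. For a symmetric A this equals A[1,3] + A[3,1] = 2·A[1,3].
So A[1,3] = 8/2 = 4.

4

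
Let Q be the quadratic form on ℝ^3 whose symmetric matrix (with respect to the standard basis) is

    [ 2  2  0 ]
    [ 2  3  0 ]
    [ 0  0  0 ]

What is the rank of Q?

2

Applying the same elementary operations to the rows and columns of A produces a congruent diagonal matrix with entries 2, 1, 0.
That gives 2 positive, 1 zero pivots.
The rank is the number of nonzero pivots: 2.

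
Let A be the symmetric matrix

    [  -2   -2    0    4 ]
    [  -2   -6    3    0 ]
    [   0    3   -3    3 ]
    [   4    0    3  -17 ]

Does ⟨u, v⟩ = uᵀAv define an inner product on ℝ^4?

Leading principal minors: Δ_1 = -2, Δ_2 = 8, Δ_3 = -6, Δ_4 = 30.
The signs alternate starting with Δ_1 < 0, so by Sylvester's criterion Q is negative definite.
⟨·,·⟩ is an inner product exactly when A is positive definite.

no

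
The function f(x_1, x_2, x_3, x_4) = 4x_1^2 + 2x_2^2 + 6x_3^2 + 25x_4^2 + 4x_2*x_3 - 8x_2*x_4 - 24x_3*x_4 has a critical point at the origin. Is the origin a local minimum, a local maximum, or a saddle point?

local minimum

The Hessian at the origin is H = [[8, 0, 0, 0], [0, 4, 4, -8], [0, 4, 12, -24], [0, -8, -24, 50]].
Row-reducing H symmetrically gives the diagonal entries 8, 4, 8, 2.
That gives 4 positive pivots.
H is positive definite, so the origin is a strict local minimum.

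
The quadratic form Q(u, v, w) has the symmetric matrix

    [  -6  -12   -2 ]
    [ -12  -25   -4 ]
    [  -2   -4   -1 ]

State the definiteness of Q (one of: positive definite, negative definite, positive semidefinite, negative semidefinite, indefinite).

Leading principal minors: Δ_1 = -6, Δ_2 = 6, Δ_3 = -2.
The signs alternate starting with Δ_1 < 0, so by Sylvester's criterion Q is negative definite.

negative definite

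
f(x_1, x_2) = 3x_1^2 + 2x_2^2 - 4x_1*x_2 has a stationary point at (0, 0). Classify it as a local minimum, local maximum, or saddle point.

local minimum

The Hessian at the origin is H = [[6, -4], [-4, 4]].
det H = 6·4 − (-4)² = 8 > 0 and H[1,1] = 6 > 0, so H is positive definite.
Therefore the origin is a local minimum.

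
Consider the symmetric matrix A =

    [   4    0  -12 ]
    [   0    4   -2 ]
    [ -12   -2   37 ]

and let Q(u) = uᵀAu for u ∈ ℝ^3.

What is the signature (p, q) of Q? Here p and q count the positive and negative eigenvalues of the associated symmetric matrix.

(2, 0)

Row-reducing A symmetrically gives the diagonal entries 4, 4, 0.
So there are 2 positive, 1 zero pivots.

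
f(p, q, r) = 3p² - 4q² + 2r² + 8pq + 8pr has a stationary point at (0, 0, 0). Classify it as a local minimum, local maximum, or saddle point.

The Hessian at the origin is H = [[6, 8, 8], [8, -8, 0], [8, 0, 4]].
Row-reducing H symmetrically gives the diagonal entries 6, -56/3, -4/7.
So there are 1 positive, 2 negative pivots.
H is indefinite, so the origin is a saddle point.

saddle point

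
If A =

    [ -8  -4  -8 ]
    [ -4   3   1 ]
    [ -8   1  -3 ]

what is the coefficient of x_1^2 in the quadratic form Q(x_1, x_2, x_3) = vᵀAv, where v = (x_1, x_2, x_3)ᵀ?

The coefficient of x_1^2 is the diagonal entry A[1,1] = -8.

-8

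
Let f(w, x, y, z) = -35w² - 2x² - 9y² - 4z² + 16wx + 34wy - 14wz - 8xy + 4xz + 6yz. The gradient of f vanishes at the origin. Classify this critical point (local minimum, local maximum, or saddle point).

The Hessian at the origin is H = [[-70, 16, 34, -14], [16, -4, -8, 4], [34, -8, -18, 6], [-14, 4, 6, -8]].
An LDLᵀ factorisation of H has diagonal entries -70, -12/35, -4/3, -2.
So there are 4 negative pivots.
H is negative definite, so the origin is a strict local maximum.

local maximum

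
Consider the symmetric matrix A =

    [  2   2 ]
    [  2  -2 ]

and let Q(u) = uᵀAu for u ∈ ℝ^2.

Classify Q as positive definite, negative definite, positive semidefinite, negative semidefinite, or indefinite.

For the 2×2 matrix [[2, 2], [2, -2]]: det = 2·-2 − (2)² = -8, trace = 0.
det < 0 so the eigenvalues have opposite signs; the form is indefinite.

indefinite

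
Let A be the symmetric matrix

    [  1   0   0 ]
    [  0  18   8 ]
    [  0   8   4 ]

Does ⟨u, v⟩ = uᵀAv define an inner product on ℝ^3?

yes

Applying the same elementary operations to the rows and columns of A produces a congruent diagonal matrix with entries 1, 18, 4/9.
Counting signs: 3 positive.
Hence Q is positive definite.
⟨·,·⟩ is an inner product exactly when A is positive definite.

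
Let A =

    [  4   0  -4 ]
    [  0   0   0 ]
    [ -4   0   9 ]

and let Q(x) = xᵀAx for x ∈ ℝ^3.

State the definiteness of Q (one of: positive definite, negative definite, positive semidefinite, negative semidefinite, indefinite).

Congruent diagonalization of A (simultaneous row and column reduction) yields pivots 4, 0, 5.
So there are 2 positive, 1 zero pivots.
Hence Q is positive semidefinite.

positive semidefinite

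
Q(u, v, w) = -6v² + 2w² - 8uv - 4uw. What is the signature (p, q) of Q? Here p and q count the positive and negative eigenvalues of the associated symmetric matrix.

(2, 1)

The symmetric matrix is A = [[0, -4, -2], [-4, -6, 0], [-2, 0, 2]].
By Sylvester's law of inertia any congruent diagonalization of A has 2 positive, 1 negative and 0 zero entries.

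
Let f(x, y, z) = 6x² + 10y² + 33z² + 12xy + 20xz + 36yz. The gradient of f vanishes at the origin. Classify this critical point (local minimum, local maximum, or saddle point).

The Hessian at the origin is H = [[12, 12, 20], [12, 20, 36], [20, 36, 66]].
Row-reducing H symmetrically gives the diagonal entries 12, 8, 2/3.
So there are 3 positive pivots.
H is positive definite, so the origin is a strict local minimum.

local minimum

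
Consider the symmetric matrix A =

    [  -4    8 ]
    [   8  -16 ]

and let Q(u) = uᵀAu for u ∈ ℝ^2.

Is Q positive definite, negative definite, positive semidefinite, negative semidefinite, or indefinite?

Congruent diagonalization of A (simultaneous row and column reduction) yields pivots -4, 0.
That gives 1 negative, 1 zero pivots.
Hence Q is negative semidefinite.

negative semidefinite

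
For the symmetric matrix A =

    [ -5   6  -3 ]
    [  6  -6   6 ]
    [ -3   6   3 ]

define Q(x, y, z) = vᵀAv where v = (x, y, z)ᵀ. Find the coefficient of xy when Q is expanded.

The coefficient of xy is A[1,2] + A[2,1] = 2·6 = 12.

12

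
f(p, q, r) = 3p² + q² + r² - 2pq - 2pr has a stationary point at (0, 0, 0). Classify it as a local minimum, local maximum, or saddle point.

The Hessian at the origin is H = [[6, -2, -2], [-2, 2, 0], [-2, 0, 2]].
Applying the same elementary operations to the rows and columns of H produces a congruent diagonal matrix with entries 6, 4/3, 1.
So there are 3 positive pivots.
H is positive definite, so the origin is a strict local minimum.

local minimum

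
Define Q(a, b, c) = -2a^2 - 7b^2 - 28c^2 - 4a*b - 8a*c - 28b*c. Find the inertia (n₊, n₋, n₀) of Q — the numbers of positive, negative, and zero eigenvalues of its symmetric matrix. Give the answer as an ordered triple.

(0, 2, 1)

The symmetric matrix is A = [[-2, -2, -4], [-2, -7, -14], [-4, -14, -28]].
Congruent diagonalization of A (simultaneous row and column reduction) yields pivots -2, -5, 0.
That gives 2 negative, 1 zero pivots.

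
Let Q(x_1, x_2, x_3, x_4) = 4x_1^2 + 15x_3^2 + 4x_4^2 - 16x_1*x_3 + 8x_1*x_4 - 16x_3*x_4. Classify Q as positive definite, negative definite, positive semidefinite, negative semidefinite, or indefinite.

indefinite

The symmetric matrix is A = [[4, 0, -8, 4], [0, 0, 0, 0], [-8, 0, 15, -8], [4, 0, -8, 4]].
Applying the same elementary operations to the rows and columns of A produces a congruent diagonal matrix with entries 4, 0, -1, 0.
Counting signs: 1 positive, 1 negative, 2 zero.
Hence Q is indefinite.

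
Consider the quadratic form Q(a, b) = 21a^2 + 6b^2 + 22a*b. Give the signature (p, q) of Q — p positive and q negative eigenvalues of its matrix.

Write A = [[21, 11], [11, 6]].
Applying the same elementary operations to the rows and columns of A produces a congruent diagonal matrix with entries 21, 5/21.
Counting signs: 2 positive.

(2, 0)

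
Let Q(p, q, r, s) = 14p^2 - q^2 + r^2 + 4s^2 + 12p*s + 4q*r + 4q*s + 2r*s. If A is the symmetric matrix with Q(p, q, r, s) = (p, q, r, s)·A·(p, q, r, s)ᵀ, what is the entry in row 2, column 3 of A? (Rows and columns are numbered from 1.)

2

The coefficient of q·r in Q is 4. For a symmetric A this equals A[2,3] + A[3,2] = 2·A[2,3].
So A[2,3] = 4/2 = 2.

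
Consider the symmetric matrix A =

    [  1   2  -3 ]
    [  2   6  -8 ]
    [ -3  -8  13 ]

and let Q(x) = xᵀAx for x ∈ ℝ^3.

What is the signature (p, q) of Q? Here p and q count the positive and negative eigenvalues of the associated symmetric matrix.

(3, 0)

Symmetric row and column elimination reduces A to a congruent diagonal form with pivots 1, 2, 2.
So there are 3 positive pivots.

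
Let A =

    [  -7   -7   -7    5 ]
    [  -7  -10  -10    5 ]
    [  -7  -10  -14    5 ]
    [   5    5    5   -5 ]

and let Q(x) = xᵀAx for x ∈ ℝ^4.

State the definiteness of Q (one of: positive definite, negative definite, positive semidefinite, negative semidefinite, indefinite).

negative definite

Congruent diagonalization of A (simultaneous row and column reduction) yields pivots -7, -3, -4, -10/7.
That gives 4 negative pivots.
Hence Q is negative definite.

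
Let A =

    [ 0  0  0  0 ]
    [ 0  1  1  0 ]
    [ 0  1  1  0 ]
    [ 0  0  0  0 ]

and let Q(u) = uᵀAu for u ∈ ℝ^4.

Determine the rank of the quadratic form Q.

Congruent diagonalization of A (simultaneous row and column reduction) yields pivots 0, 1, 0, 0.
That gives 1 positive, 3 zero pivots.
The rank is the number of nonzero pivots: 1.

1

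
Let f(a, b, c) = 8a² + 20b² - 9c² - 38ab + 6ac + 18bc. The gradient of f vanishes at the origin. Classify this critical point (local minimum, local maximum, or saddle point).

The Hessian at the origin is H = [[16, -38, 6], [-38, 40, 18], [6, 18, -18]].
Row-reducing H symmetrically gives the diagonal entries 16, -201/4, 30/67.
That gives 2 positive, 1 negative pivots.
H is indefinite, so the origin is a saddle point.

saddle point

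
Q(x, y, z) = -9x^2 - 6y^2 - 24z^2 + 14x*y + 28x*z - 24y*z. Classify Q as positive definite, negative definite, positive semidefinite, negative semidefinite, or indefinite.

negative semidefinite

Write A = [[-9, 7, 14], [7, -6, -12], [14, -12, -24]].
Symmetric row and column elimination reduces A to a congruent diagonal form with pivots -9, -5/9, 0.
That gives 2 negative, 1 zero pivots.
Hence Q is negative semidefinite.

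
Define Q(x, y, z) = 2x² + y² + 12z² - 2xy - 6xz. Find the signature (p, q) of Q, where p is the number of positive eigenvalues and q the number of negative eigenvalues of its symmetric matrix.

(3, 0)

The symmetric matrix is A = [[2, -1, -3], [-1, 1, 0], [-3, 0, 12]].
Congruent diagonalization of A (simultaneous row and column reduction) yields pivots 2, 1/2, 3.
Counting signs: 3 positive.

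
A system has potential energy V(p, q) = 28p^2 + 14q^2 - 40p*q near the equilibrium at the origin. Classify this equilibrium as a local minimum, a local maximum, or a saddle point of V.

The Hessian at the origin is H = [[56, -40], [-40, 28]].
det H = 56·28 − (-40)² = -32 < 0, so H is indefinite.
Therefore the origin is a saddle point.

saddle point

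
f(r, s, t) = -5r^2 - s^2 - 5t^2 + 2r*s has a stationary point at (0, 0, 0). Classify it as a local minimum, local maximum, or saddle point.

local maximum

The Hessian at the origin is H = [[-10, 2, 0], [2, -2, 0], [0, 0, -10]].
An LDLᵀ factorisation of H has diagonal entries -10, -8/5, -10.
So there are 3 negative pivots.
H is negative definite, so the origin is a strict local maximum.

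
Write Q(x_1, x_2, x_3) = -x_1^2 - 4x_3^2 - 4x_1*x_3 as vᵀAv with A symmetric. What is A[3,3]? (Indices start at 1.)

The coefficient of x_3^2 in Q is -4, and that is exactly A[3,3].

-4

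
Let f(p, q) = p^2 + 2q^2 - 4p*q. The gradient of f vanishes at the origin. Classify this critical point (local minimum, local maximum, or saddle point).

saddle point

The Hessian at the origin is H = [[2, -4], [-4, 4]].
det H = 2·4 − (-4)² = -8 < 0, so H is indefinite.
Therefore the origin is a saddle point.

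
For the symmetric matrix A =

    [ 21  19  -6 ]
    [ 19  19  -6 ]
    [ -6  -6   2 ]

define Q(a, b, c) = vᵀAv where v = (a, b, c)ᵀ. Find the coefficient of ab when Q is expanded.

The coefficient of ab is A[1,2] + A[2,1] = 2·19 = 38.

38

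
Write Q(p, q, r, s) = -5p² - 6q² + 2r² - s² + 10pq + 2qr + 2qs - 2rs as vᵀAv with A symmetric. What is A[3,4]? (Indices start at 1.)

-1

The coefficient of r·s in Q is -2. For a symmetric A this equals A[3,4] + A[4,3] = 2·A[3,4].
So A[3,4] = -2/2 = -1.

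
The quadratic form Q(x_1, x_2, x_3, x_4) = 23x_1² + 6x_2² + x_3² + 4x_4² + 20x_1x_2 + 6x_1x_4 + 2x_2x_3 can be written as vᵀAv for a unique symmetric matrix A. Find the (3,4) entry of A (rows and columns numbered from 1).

The coefficient of x_3·x_4 in Q is 0. For a symmetric A this equals A[3,4] + A[4,3] = 2·A[3,4].
So A[3,4] = 0/2 = 0.

0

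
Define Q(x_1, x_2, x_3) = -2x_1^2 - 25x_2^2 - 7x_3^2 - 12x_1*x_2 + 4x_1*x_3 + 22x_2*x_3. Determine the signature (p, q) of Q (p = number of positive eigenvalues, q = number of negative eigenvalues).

The symmetric matrix is A = [[-2, -6, 2], [-6, -25, 11], [2, 11, -7]].
Congruent diagonalization of A (simultaneous row and column reduction) yields pivots -2, -7, -10/7.
That gives 3 negative pivots.

(0, 3)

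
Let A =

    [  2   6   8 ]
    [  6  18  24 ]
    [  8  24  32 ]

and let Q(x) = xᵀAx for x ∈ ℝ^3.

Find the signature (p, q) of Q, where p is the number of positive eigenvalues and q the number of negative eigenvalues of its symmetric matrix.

Applying the same elementary operations to the rows and columns of A produces a congruent diagonal matrix with entries 2, 0, 0.
So there are 1 positive, 2 zero pivots.

(1, 0)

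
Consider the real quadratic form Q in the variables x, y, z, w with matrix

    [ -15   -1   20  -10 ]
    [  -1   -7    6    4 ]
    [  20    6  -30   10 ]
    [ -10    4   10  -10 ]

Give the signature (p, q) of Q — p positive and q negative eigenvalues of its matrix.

(0, 3)

Congruent diagonalization of A (simultaneous row and column reduction) yields pivots -15, -104/15, -5/26, 0.
So there are 3 negative, 1 zero pivots.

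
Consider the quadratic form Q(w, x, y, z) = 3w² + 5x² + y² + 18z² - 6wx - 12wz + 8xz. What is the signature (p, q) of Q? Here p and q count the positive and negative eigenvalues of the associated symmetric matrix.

(4, 0)

The associated matrix is A = [[3, -3, 0, -6], [-3, 5, 0, 4], [0, 0, 1, 0], [-6, 4, 0, 18]].
An LDLᵀ factorisation of A has diagonal entries 3, 2, 1, 4.
Counting signs: 4 positive.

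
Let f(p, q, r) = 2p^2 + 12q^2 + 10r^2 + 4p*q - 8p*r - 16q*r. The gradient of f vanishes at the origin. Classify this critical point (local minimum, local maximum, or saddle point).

local minimum

The Hessian at the origin is H = [[4, 4, -8], [4, 24, -16], [-8, -16, 20]].
Row-reducing H symmetrically gives the diagonal entries 4, 20, 4/5.
Counting signs: 3 positive.
H is positive definite, so the origin is a strict local minimum.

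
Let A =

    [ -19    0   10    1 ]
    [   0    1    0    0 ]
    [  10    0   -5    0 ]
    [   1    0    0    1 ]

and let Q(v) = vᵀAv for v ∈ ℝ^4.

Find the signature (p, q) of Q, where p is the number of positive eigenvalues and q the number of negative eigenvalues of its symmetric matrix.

(2, 1)

Applying the same elementary operations to the rows and columns of A produces a congruent diagonal matrix with entries -19, 1, 5/19, 0.
So there are 2 positive, 1 negative, 1 zero pivots.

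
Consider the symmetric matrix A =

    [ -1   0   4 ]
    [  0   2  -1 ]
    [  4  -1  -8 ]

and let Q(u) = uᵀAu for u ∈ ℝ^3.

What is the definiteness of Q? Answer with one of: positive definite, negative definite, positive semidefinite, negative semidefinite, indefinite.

An LDLᵀ factorisation of A has diagonal entries -1, 2, 15/2.
That gives 2 positive, 1 negative pivots.
Hence Q is indefinite.

indefinite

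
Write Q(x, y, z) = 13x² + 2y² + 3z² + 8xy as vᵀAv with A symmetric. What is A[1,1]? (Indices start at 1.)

The coefficient of x² in Q is 13, and that is exactly A[1,1].

13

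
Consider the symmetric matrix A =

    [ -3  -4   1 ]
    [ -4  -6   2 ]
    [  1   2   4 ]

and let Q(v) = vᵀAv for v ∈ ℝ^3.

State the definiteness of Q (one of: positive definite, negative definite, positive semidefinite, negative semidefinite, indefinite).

indefinite

Applying the same elementary operations to the rows and columns of A produces a congruent diagonal matrix with entries -3, -2/3, 5.
That gives 1 positive, 2 negative pivots.
Hence Q is indefinite.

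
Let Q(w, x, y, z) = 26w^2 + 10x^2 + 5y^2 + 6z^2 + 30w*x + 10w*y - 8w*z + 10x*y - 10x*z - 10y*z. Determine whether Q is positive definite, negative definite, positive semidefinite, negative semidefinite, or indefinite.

positive semidefinite

The symmetric matrix is A = [[26, 15, 5, -4], [15, 10, 5, -5], [5, 5, 5, -5], [-4, -5, -5, 6]].
Row-reducing A symmetrically gives the diagonal entries 26, 35/26, 5/7, 0.
So there are 3 positive, 1 zero pivots.
Hence Q is positive semidefinite.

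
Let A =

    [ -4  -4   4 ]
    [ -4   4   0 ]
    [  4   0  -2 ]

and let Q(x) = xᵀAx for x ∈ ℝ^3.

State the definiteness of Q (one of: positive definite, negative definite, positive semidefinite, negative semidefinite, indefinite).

Row-reducing A symmetrically gives the diagonal entries -4, 8, 0.
So there are 1 positive, 1 negative, 1 zero pivots.
Hence Q is indefinite.

indefinite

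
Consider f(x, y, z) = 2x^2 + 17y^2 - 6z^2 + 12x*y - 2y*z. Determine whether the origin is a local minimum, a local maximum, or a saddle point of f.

The Hessian at the origin is H = [[4, 12, 0], [12, 34, -2], [0, -2, -12]].
Applying the same elementary operations to the rows and columns of H produces a congruent diagonal matrix with entries 4, -2, -10.
That gives 1 positive, 2 negative pivots.
H is indefinite, so the origin is a saddle point.

saddle point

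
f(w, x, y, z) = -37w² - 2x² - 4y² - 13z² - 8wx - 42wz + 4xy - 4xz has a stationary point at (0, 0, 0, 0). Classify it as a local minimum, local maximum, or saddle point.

local maximum

The Hessian at the origin is H = [[-74, -8, 0, -42], [-8, -4, 4, -4], [0, 4, -8, 0], [-42, -4, 0, -26]].
An LDLᵀ factorisation of H has diagonal entries -74, -116/37, -84/29, -40/21.
That gives 4 negative pivots.
H is negative definite, so the origin is a strict local maximum.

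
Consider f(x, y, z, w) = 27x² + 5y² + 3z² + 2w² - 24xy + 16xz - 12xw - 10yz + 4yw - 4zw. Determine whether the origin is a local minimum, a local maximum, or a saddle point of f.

saddle point

The Hessian at the origin is H = [[54, -24, 16, -12], [-24, 10, -10, 4], [16, -10, 6, -4], [-12, 4, -4, 4]].
Applying the same elementary operations to the rows and columns of H produces a congruent diagonal matrix with entries 54, -2/3, 124/9, 60/31.
Counting signs: 3 positive, 1 negative.
H is indefinite, so the origin is a saddle point.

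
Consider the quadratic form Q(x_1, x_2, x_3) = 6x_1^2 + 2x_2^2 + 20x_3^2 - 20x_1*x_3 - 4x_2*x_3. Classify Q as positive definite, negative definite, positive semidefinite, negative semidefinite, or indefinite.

The symmetric matrix is A = [[6, 0, -10], [0, 2, -2], [-10, -2, 20]].
Applying the same elementary operations to the rows and columns of A produces a congruent diagonal matrix with entries 6, 2, 4/3.
That gives 3 positive pivots.
Hence Q is positive definite.

positive definite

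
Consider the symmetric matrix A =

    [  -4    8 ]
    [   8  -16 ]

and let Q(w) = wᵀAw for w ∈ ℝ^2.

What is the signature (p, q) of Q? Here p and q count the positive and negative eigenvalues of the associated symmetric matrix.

(0, 1)

Applying the same elementary operations to the rows and columns of A produces a congruent diagonal matrix with entries -4, 0.
That gives 1 negative, 1 zero pivots.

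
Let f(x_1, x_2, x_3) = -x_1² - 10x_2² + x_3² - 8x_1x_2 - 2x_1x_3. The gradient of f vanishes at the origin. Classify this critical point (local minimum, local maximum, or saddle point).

The Hessian at the origin is H = [[-2, -8, -2], [-8, -20, 0], [-2, 0, 2]].
Row-reducing H symmetrically gives the diagonal entries -2, 12, -4/3.
So there are 1 positive, 2 negative pivots.
H is indefinite, so the origin is a saddle point.

saddle point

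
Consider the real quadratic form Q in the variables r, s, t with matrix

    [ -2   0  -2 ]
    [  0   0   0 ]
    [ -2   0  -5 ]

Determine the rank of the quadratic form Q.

2

Applying the same elementary operations to the rows and columns of A produces a congruent diagonal matrix with entries -2, 0, -3.
So there are 2 negative, 1 zero pivots.
The rank is the number of nonzero pivots: 2.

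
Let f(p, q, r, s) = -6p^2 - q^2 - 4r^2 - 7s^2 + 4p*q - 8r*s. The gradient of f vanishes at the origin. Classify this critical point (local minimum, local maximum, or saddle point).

local maximum

The Hessian at the origin is H = [[-12, 4, 0, 0], [4, -2, 0, 0], [0, 0, -8, -8], [0, 0, -8, -14]].
Symmetric row and column elimination reduces H to a congruent diagonal form with pivots -12, -2/3, -8, -6.
So there are 4 negative pivots.
H is negative definite, so the origin is a strict local maximum.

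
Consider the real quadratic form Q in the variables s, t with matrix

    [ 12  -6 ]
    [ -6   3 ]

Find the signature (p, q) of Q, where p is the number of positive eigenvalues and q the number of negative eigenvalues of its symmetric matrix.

(1, 0)

Applying the same elementary operations to the rows and columns of A produces a congruent diagonal matrix with entries 12, 0.
That gives 1 positive, 1 zero pivots.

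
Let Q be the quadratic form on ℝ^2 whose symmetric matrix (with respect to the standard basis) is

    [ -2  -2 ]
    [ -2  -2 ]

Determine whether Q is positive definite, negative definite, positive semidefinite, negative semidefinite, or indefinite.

negative semidefinite

For the 2×2 matrix [[-2, -2], [-2, -2]]: det = -2·-2 − (-2)² = 0, trace = -4.
det = 0 so one eigenvalue is zero; the form is semidefinite with the sign of the trace.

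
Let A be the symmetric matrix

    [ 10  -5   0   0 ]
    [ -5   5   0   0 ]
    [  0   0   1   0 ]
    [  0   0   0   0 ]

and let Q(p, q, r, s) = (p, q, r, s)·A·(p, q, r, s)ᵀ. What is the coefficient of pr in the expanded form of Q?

0

The coefficient of pr is A[1,3] + A[3,1] = 2·0 = 0.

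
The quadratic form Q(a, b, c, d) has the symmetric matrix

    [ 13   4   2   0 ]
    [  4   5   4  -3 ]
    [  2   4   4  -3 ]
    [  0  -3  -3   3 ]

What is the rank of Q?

4

An LDLᵀ factorisation of A has diagonal entries 13, 49/13, 32/49, 15/32.
Counting signs: 4 positive.
The rank is the number of nonzero pivots: 4.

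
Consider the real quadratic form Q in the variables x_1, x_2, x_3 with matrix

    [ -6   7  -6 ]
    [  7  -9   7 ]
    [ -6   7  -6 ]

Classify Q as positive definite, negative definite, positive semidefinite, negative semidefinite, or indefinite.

Row-reducing A symmetrically gives the diagonal entries -6, -5/6, 0.
That gives 2 negative, 1 zero pivots.
Hence Q is negative semidefinite.

negative semidefinite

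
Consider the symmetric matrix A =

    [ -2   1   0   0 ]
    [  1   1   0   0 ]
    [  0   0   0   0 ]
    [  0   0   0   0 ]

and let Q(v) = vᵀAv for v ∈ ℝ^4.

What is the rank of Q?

2

Applying the same elementary operations to the rows and columns of A produces a congruent diagonal matrix with entries -2, 3/2, 0, 0.
So there are 1 positive, 1 negative, 2 zero pivots.
The rank is the number of nonzero pivots: 2.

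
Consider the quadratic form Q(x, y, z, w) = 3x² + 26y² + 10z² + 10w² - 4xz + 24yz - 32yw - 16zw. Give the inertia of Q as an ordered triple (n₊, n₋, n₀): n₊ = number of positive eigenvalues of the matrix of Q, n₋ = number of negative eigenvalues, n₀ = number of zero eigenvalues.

(4, 0, 0)

Write A = [[3, 0, -2, 0], [0, 26, 12, -16], [-2, 12, 10, -8], [0, -16, -8, 10]].
Symmetric row and column elimination reduces A to a congruent diagonal form with pivots 3, 26, 122/39, 2/61.
So there are 4 positive pivots.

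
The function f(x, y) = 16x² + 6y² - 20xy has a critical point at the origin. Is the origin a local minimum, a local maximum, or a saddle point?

The Hessian at the origin is H = [[32, -20], [-20, 12]].
det H = 32·12 − (-20)² = -16 < 0, so H is indefinite.
Therefore the origin is a saddle point.

saddle point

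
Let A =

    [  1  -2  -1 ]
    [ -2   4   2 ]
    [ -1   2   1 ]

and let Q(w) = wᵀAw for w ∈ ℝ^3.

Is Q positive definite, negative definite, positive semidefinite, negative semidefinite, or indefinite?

Applying the same elementary operations to the rows and columns of A produces a congruent diagonal matrix with entries 1, 0, 0.
Counting signs: 1 positive, 2 zero.
Hence Q is positive semidefinite.

positive semidefinite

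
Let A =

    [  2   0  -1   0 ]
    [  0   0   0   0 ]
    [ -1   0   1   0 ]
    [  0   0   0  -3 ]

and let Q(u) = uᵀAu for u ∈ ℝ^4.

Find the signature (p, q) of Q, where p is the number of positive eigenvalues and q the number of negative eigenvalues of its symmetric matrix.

Applying the same elementary operations to the rows and columns of A produces a congruent diagonal matrix with entries 2, 0, 1/2, -3.
So there are 2 positive, 1 negative, 1 zero pivots.

(2, 1)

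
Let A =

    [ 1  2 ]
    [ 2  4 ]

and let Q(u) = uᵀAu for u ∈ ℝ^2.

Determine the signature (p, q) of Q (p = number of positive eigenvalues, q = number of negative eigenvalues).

Row-reducing A symmetrically gives the diagonal entries 1, 0.
So there are 1 positive, 1 zero pivots.

(1, 0)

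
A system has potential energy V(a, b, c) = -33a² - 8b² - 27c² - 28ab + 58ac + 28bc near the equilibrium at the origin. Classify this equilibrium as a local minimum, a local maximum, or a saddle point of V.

The Hessian at the origin is H = [[-66, -28, 58], [-28, -16, 28], [58, 28, -54]].
Symmetric row and column elimination reduces H to a congruent diagonal form with pivots -66, -136/33, -4/17.
That gives 3 negative pivots.
H is negative definite, so the origin is a strict local maximum.

local maximum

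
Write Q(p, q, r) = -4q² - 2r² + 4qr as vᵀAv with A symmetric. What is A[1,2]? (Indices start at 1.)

0

The coefficient of p·q in Q is 0. For a symmetric A this equals A[1,2] + A[2,1] = 2·A[1,2].
So A[1,2] = 0/2 = 0.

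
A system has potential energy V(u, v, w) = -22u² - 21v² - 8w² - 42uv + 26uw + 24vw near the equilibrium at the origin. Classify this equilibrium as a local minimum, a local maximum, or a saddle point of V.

The Hessian at the origin is H = [[-44, -42, 26], [-42, -42, 24], [26, 24, -16]].
Symmetric row and column elimination reduces H to a congruent diagonal form with pivots -44, -21/11, -2/7.
So there are 3 negative pivots.
H is negative definite, so the origin is a strict local maximum.

local maximum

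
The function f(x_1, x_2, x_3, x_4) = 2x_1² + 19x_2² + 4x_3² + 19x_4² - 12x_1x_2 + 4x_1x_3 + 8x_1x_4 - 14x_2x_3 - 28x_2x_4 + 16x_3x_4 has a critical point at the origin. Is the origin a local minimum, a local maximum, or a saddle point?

local minimum

The Hessian at the origin is H = [[4, -12, 4, 8], [-12, 38, -14, -28], [4, -14, 8, 16], [8, -28, 16, 38]].
Row-reducing H symmetrically gives the diagonal entries 4, 2, 2, 6.
That gives 4 positive pivots.
H is positive definite, so the origin is a strict local minimum.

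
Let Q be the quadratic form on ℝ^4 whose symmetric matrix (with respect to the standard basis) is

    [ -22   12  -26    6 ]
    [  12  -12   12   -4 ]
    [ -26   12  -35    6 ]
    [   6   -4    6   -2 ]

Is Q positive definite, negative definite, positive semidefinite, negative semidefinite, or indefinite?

negative definite

Applying the same elementary operations to the rows and columns of A produces a congruent diagonal matrix with entries -22, -60/11, -17/5, -4/51.
Counting signs: 4 negative.
Hence Q is negative definite.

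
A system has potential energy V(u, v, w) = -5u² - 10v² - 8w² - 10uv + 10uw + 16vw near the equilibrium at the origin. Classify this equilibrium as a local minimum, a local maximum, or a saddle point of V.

local maximum

The Hessian at the origin is H = [[-10, -10, 10], [-10, -20, 16], [10, 16, -16]].
Symmetric row and column elimination reduces H to a congruent diagonal form with pivots -10, -10, -12/5.
So there are 3 negative pivots.
H is negative definite, so the origin is a strict local maximum.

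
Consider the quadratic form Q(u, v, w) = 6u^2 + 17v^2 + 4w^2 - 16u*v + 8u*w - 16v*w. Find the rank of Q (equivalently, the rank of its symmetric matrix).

Write A = [[6, -8, 4], [-8, 17, -8], [4, -8, 4]].
Row-reducing A symmetrically gives the diagonal entries 6, 19/3, 4/19.
So there are 3 positive pivots.
The rank is the number of nonzero pivots: 3.

3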